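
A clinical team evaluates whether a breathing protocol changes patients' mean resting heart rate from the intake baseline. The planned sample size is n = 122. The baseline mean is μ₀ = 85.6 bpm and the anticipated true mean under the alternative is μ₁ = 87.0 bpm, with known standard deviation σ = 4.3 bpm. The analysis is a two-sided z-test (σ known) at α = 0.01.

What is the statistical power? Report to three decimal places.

Power ≈ 0.846

Standardized effect: d = |μ₁ − μ₀| / σ = |87.0 − 85.6| / 4.3 = 0.3256
Noncentrality parameter: δ = d·√n = 0.3256 × √122 = 3.5962
Two-sided α = 0.01 → critical value z_{0.005} = 2.576.
Power = Φ(δ − 2.576) + Φ(−δ − 2.576) = Φ(1.020) + Φ(-6.172) = 0.8462 + 0.0000 = 0.8462.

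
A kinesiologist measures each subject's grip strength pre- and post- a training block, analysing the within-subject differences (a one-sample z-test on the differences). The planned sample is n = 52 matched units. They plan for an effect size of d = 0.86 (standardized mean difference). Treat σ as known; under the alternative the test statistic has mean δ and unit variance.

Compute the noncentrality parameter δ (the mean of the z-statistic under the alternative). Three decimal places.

The noncentrality parameter scales effect size by the design's sample-size factor: δ = d·√n = 0.86 × √52 = 6.2015

δ ≈ 6.202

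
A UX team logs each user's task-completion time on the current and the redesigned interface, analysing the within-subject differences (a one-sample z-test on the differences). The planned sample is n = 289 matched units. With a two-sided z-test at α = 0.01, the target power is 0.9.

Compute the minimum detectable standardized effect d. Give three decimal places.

Required noncentrality: δ = z_{0.005} + z_{0.10} = 2.576 + 1.282 = 3.857.
(Lower-tail contribution to power is negligible for δ > 0.)
δ = d·√n ⇒ d = δ/√n = 3.857/√289 = 0.2269.

d ≈ 0.227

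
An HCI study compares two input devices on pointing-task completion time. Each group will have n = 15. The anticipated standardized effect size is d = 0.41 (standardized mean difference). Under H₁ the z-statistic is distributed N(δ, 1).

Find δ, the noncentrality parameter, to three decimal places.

δ ≈ 1.123

The noncentrality parameter scales effect size by the design's sample-size factor: δ = d·√(n/2) = 0.41 × √(15/2) = 1.1228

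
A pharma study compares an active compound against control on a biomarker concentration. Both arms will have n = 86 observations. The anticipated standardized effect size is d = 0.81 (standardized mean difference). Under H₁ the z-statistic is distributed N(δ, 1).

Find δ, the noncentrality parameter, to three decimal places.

δ ≈ 5.312

The noncentrality parameter scales effect size by the design's sample-size factor: δ = d·√(n/2) = 0.81 × √(86/2) = 5.3115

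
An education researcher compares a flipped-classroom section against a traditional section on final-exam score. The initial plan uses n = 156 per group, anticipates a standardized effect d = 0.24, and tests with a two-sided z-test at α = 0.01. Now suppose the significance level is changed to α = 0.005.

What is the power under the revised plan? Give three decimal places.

Power ≈ 0.246

δ = d·√(n/2) = 0.24 × √(156/2) = 2.1196 (unchanged). New critical value: z_{0.0025} = 2.807.
Revised power = Φ(δ − 2.807) + Φ(−δ − 2.807) = Φ(-0.687) + Φ(-4.927) = 0.2459 + 0.0000 = 0.2459.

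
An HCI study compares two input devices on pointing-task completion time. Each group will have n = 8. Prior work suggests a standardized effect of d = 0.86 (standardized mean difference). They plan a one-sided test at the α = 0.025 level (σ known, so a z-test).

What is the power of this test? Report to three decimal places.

Power ≈ 0.405

Noncentrality parameter: δ = d·√(n/2) = 0.86 × √(8/2) = 1.7200
One-sided α = 0.025 → critical value z_{0.025} = 1.960.
Power = Φ(δ − 1.960) = Φ(-0.240) = 0.4052.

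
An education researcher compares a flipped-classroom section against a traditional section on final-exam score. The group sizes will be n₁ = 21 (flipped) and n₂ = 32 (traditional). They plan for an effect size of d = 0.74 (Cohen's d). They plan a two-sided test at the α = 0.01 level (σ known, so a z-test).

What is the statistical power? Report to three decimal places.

Power ≈ 0.524

Noncentrality parameter: δ = d / √(1/n₁ + 1/n₂) = 0.74 / √(1/21 + 1/32) = 2.6350
Two-sided α = 0.01 → critical value z_{0.005} = 2.576.
Power = Φ(δ − 2.576) + Φ(−δ − 2.576) = Φ(0.059) + Φ(-5.211) = 0.5236 + 0.0000 = 0.5236.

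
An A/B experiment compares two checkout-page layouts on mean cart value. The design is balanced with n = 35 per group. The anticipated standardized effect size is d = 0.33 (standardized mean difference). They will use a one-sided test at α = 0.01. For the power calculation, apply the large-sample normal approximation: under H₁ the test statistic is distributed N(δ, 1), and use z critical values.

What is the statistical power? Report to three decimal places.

Noncentrality parameter: δ = d·√(n/2) = 0.33 × √(35/2) = 1.3805
Critical value for a one-sided test at α = 0.01: z_α = 2.326.
Power = Φ(δ − 2.326) = Φ(-0.946) = 0.1721.

Power ≈ 0.172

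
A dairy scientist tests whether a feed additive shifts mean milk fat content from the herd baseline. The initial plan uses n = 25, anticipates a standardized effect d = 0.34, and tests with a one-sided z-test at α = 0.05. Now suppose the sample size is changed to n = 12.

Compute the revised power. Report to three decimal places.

With n = 12: δ = d·√n = 0.34 × √12 = 1.1778. Critical value z_{0.05} = 1.645.
Revised power = Φ(δ − 1.645) = Φ(-0.467) = 0.3202.

Power ≈ 0.320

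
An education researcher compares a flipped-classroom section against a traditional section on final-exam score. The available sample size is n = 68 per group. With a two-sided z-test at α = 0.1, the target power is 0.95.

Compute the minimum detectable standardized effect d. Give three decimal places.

d ≈ 0.564

Need Φ(δ − 1.645) = 0.95, so δ = 1.645 + 1.645 = 3.290.
(The second rejection-region term Φ(−δ − z_{α/2}) is negligible and dropped.)
δ = d·√(n/2) ⇒ d = δ/√(n/2) = 3.290/√(68/2) = 0.5642.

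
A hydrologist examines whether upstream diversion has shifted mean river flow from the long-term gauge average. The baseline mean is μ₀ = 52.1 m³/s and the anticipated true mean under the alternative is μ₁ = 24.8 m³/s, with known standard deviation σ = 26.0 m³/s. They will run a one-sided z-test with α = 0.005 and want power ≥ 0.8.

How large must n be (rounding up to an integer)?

Standardized effect: d = |μ₁ − μ₀| / σ = |24.8 − 52.1| / 26.0 = 1.0500
For power 0.8 need Φ(δ − z_{0.005}) = 0.8, so δ = z_{0.005} + z_{0.20} = 2.576 + 0.842 = 3.417.
δ = d·√n ⇒ n = (δ/d)² = (3.417 / 1.0500)² = 10.59.
Rounding up, n = 11.

n = 11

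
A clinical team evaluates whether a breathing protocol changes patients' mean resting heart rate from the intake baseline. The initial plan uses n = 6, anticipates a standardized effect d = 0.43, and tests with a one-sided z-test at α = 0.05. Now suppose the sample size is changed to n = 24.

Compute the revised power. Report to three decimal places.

With n = 24: δ = d·√n = 0.43 × √24 = 2.1066. Critical value z_{0.05} = 1.645.
Revised power = P(Z > 1.645 − δ) = Φ(0.462) = 0.6779.

Power ≈ 0.678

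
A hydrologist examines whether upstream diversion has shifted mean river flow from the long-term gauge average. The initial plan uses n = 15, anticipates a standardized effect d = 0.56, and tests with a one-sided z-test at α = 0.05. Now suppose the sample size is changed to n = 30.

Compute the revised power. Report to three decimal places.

With n = 30: δ = d·√n = 0.56 × √30 = 3.0672. Critical value z_{0.05} = 1.645.
Revised power = Φ(δ − 1.645) = Φ(1.422) = 0.9225.

Power ≈ 0.923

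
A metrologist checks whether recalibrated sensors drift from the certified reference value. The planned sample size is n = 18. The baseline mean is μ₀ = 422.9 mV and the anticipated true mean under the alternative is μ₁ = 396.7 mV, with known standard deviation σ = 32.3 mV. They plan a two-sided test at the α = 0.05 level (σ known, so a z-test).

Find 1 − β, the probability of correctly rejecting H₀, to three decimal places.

Standardized effect: d = |μ₁ − μ₀| / σ = |396.7 − 422.9| / 32.3 = 0.8111
Noncentrality parameter: δ = d·√n = 0.8111 × √18 = 3.4414
Critical value for a two-sided test at α = 0.05: z_{α/2} = 1.960.
Power = Φ(δ − 1.960) + Φ(−δ − 1.960) = Φ(1.481) + Φ(-5.401) = 0.9308 + 0.0000 = 0.9308.

Power ≈ 0.931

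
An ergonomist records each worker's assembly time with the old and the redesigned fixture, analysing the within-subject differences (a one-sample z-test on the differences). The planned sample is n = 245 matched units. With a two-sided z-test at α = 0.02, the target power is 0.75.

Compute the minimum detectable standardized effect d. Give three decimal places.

d ≈ 0.192

Need Φ(δ − 2.326) = 0.75, so δ = 2.326 + 0.674 = 3.001.
(Lower-tail contribution to power is negligible for δ > 0.)
δ = d·√n ⇒ d = δ/√n = 3.001/√245 = 0.1917.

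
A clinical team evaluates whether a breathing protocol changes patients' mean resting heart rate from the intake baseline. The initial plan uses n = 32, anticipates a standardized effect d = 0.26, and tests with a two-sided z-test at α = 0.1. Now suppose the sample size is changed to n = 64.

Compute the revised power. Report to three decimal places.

Power ≈ 0.668

With n = 64: δ = d·√n = 0.26 × √64 = 2.0800. Critical value z_{0.05} = 1.645.
Revised power = Φ(δ − 1.645) + Φ(−δ − 1.645) = Φ(0.435) + Φ(-3.725) = 0.6683 + 0.0001 = 0.6684.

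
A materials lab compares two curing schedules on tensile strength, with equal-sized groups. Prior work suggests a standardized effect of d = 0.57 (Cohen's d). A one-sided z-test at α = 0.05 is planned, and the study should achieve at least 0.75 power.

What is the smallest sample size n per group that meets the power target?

Set Φ(δ − 1.645) = 0.75; then δ − 1.645 = Φ⁻¹(0.75) = 0.674, giving δ = 2.319.
δ = d·√(n/2) ⇒ n = 2(δ/d)² = 2 × (2.319 / 0.57)² = 33.11.
Rounding up, n = 34 per group.

n = 34 per group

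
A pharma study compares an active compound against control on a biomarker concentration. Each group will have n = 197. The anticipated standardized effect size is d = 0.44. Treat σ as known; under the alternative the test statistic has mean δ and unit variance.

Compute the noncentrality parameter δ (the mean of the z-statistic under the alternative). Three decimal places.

δ ≈ 4.367

δ = d·√(n/2) = 0.44 × √(197/2) = 4.3669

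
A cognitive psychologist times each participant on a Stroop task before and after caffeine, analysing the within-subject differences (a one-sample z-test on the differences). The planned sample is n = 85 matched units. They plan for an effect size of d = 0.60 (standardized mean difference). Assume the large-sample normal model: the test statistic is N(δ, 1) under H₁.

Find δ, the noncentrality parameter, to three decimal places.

δ ≈ 5.532

The noncentrality parameter scales effect size by the design's sample-size factor: δ = d·√n = 0.60 × √85 = 5.5317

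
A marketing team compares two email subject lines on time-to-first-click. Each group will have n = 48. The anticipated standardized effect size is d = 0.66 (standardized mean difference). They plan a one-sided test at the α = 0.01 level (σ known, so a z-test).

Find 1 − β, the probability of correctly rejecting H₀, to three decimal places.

Noncentrality parameter: δ = d·√(n/2) = 0.66 × √(48/2) = 3.2333
One-sided α = 0.01 → critical value z_{0.01} = 2.326.
Power = Φ(δ − 2.326) = Φ(0.907) = 0.8178.

Power ≈ 0.818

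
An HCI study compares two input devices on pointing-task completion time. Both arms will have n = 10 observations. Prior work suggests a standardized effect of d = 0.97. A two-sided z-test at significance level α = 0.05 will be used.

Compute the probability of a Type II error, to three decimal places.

β ≈ 0.417

Noncentrality parameter: λ = d·√(n/2) = 0.97 × √(10/2) = 2.1690
Two-sided α = 0.05 → critical value z_{0.025} = 1.960.
Power = Φ(λ − 1.960) + Φ(−λ − 1.960) = Φ(0.209) + Φ(-4.129) = 0.5828 + 0.0000 = 0.5828.
Type II error: β = 1 − power = 1 − 0.5828 = 0.4172.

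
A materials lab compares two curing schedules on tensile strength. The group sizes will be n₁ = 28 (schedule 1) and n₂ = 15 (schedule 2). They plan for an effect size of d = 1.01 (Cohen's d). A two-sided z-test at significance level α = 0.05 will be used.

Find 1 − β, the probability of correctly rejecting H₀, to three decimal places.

Power ≈ 0.884

Noncentrality parameter: δ = d / √(1/n₁ + 1/n₂) = 1.01 / √(1/28 + 1/15) = 3.1565
Critical value for a two-sided test at α = 0.05: z_{α/2} = 1.960.
Power = Φ(δ − 1.960) + Φ(−δ − 1.960) = Φ(1.197) + Φ(-5.117) = 0.8843 + 0.0000 = 0.8843.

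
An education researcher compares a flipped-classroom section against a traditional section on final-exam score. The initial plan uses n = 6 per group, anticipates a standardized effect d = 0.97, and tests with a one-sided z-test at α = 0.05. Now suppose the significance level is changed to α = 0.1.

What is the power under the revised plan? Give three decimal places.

Power ≈ 0.655

δ = d·√(n/2) = 0.97 × √(6/2) = 1.6801 (unchanged). New critical value: z_{0.1} = 1.282.
Revised power = P(Z > 1.282 − δ) = Φ(0.399) = 0.6549.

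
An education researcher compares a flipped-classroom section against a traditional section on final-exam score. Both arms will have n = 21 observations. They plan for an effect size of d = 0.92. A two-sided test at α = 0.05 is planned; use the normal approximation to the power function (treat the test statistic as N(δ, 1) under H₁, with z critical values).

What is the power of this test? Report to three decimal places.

Power ≈ 0.846

Noncentrality parameter: δ = d·√(n/2) = 0.92 × √(21/2) = 2.9811
Critical value for a two-sided test at α = 0.05: z_{α/2} = 1.960.
Power = Φ(δ − 1.960) + Φ(−δ − 1.960) = Φ(1.021) + Φ(-4.941) = 0.8464 + 0.0000 = 0.8464.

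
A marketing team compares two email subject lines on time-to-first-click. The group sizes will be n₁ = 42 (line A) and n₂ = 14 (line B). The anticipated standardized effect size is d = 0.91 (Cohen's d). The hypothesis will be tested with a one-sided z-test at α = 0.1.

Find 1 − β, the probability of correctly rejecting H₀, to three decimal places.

Power ≈ 0.952

Noncentrality parameter: δ = d / √(1/n₁ + 1/n₂) = 0.91 / √(1/42 + 1/14) = 2.9487
Critical value for a one-sided test at α = 0.1: z_α = 1.282.
Power = Φ(δ − 1.282) = Φ(1.667) = 0.9523.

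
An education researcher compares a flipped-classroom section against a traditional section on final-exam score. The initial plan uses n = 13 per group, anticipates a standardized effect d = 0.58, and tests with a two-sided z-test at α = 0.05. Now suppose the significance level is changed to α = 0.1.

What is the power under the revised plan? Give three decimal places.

δ = d·√(n/2) = 0.58 × √(13/2) = 1.4787 (unchanged). New critical value: z_{0.05} = 1.645.
Revised power = Φ(δ − 1.645) + Φ(−δ − 1.645) = Φ(-0.166) + Φ(-3.124) = 0.4340 + 0.0009 = 0.4349.

Power ≈ 0.435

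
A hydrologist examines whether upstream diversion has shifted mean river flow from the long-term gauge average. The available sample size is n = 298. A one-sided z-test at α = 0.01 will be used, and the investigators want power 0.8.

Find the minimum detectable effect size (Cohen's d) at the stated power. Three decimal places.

d ≈ 0.184

Required noncentrality: δ = z_{0.01} + z_{0.20} = 2.326 + 0.842 = 3.168.
δ = d·√n ⇒ d = δ/√n = 3.168/√298 = 0.1835.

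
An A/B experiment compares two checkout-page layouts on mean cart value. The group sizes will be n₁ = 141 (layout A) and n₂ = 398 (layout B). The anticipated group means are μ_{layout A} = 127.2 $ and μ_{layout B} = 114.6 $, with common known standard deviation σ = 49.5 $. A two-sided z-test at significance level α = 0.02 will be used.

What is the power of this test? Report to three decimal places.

Power ≈ 0.607

Standardized effect: d = |μ_{layout A} − μ_{layout B}| / σ = |127.2 − 114.6| / 49.5 = 0.2545
Noncentrality parameter: δ = d / √(1/n₁ + 1/n₂) = 0.2545 / √(1/141 + 1/398) = 2.5973
Critical value for a two-sided test at α = 0.02: z_{α/2} = 2.326.
Power = Φ(δ − 2.326) + Φ(−δ − 2.326) = Φ(0.271) + Φ(-4.924) = 0.6068 + 0.0000 = 0.6068.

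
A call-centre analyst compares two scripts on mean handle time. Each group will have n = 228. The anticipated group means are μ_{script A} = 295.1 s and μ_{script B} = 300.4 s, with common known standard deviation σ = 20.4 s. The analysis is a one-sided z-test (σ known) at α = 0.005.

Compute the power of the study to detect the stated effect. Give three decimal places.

Standardized effect: d = |μ_{script A} − μ_{script B}| / σ = |295.1 − 300.4| / 20.4 = 0.2598
Noncentrality parameter: δ = d·√(n/2) = 0.2598 × √(228/2) = 2.7739
Critical value for a one-sided test at α = 0.005: z_α = 2.576.
Power = P(Z > 2.576 − δ) = Φ(0.198) = 0.5785.

Power ≈ 0.579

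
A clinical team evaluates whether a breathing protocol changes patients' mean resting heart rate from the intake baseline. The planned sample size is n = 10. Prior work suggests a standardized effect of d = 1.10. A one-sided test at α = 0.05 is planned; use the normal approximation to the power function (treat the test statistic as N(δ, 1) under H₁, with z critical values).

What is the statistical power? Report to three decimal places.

Power ≈ 0.967

Noncentrality parameter: δ = d·√n = 1.10 × √10 = 3.4785
One-sided α = 0.05 → critical value z_{0.05} = 1.645.
Power = P(Z > 1.645 − δ) = Φ(1.834) = 0.9666.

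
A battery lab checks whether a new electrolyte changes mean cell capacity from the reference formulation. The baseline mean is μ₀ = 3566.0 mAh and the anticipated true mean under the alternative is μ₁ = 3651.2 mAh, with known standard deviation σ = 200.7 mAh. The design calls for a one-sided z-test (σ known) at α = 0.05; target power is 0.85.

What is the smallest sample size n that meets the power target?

n = 40

Standardized effect: d = |μ₁ − μ₀| / σ = |3651.2 − 3566.0| / 200.7 = 0.4245
For power 0.85 need Φ(δ − z_{0.05}) = 0.85, so δ = z_{0.05} + z_{0.15} = 1.645 + 1.036 = 2.681.
δ = d·√n ⇒ n = (δ/d)² = (2.681 / 0.4245)² = 39.89.
Round up to the next whole unit.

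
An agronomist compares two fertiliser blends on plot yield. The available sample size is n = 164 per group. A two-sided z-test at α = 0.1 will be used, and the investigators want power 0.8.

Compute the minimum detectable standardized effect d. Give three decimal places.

Required noncentrality: δ = z_{0.05} + z_{0.20} = 1.645 + 0.842 = 2.486.
(The second rejection-region term Φ(−δ − z_{α/2}) is negligible and dropped.)
δ = d·√(n/2) ⇒ d = δ/√(n/2) = 2.486/√(164/2) = 0.2746.

d ≈ 0.275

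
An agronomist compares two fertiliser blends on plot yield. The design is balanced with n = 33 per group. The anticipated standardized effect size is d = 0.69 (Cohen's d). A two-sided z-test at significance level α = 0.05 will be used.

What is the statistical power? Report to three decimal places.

Noncentrality parameter: δ = d·√(n/2) = 0.69 × √(33/2) = 2.8028
Two-sided α = 0.05 → critical value z_{0.025} = 1.960.
Power = Φ(δ − 1.960) + Φ(−δ − 1.960) = Φ(0.843) + Φ(-4.763) = 0.8003 + 0.0000 = 0.8003.

Power ≈ 0.800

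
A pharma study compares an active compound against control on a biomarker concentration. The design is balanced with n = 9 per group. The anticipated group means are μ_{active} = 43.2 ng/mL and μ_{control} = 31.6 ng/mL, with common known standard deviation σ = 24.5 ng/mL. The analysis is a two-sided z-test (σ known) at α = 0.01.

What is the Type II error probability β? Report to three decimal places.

β ≈ 0.942

Standardized effect: d = |μ_{active} − μ_{control}| / σ = |43.2 − 31.6| / 24.5 = 0.4735
Noncentrality parameter: λ = d·√(n/2) = 0.4735 × √(9/2) = 1.0044
Critical value for a two-sided test at α = 0.01: z_{α/2} = 2.576.
Power = Φ(λ − 2.576) + Φ(−λ − 2.576) = Φ(-1.571) + Φ(-3.580) = 0.0580 + 0.0002 = 0.0582.
Type II error: β = 1 − power = 1 − 0.0582 = 0.9418.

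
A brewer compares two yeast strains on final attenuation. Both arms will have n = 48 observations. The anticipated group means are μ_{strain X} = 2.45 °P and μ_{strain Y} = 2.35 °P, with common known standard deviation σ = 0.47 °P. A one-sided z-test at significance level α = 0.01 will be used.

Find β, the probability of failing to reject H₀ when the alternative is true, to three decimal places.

Standardized effect: d = |μ_{strain X} − μ_{strain Y}| / σ = |2.45 − 2.35| / 0.47 = 0.2128
Noncentrality parameter: δ = d·√(n/2) = 0.2128 × √(48/2) = 1.0423
Critical value for a one-sided test at α = 0.01: z_α = 2.326.
Power = Φ(δ − 2.326) = Φ(-1.284) = 0.0996.
Type II error: β = 1 − power = 1 − 0.0996 = 0.9004.

β ≈ 0.900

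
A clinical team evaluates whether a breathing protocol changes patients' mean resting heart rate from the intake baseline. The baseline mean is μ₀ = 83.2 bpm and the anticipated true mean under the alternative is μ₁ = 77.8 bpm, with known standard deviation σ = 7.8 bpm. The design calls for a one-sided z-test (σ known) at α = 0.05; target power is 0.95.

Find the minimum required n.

n = 23

Standardized effect: d = |μ₁ − μ₀| / σ = |77.8 − 83.2| / 7.8 = 0.6923
Set Φ(δ − 1.645) = 0.95; then δ − 1.645 = Φ⁻¹(0.95) = 1.645, giving δ = 3.290.
δ = d·√n ⇒ n = (δ/d)² = (3.290 / 0.6923)² = 22.58.
Rounding up, n = 23.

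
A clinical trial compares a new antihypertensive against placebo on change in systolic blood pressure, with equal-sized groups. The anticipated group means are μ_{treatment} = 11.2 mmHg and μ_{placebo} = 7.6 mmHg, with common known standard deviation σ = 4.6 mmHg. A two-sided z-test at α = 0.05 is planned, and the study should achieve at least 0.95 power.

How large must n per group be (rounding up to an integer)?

Standardized effect: d = |μ_{treatment} − μ_{placebo}| / σ = |11.2 − 7.6| / 4.6 = 0.7826
Set Φ(δ − 1.960) = 0.95; then δ − 1.960 = Φ⁻¹(0.95) = 1.645, giving δ = 3.605.
(Ignoring the negligible lower-tail rejection probability gives the usual closed-form inversion.)
δ = d·√(n/2) ⇒ n = 2(δ/d)² = 2 × (3.605 / 0.7826)² = 42.43.
Rounding up, n = 43 per group.

n = 43 per group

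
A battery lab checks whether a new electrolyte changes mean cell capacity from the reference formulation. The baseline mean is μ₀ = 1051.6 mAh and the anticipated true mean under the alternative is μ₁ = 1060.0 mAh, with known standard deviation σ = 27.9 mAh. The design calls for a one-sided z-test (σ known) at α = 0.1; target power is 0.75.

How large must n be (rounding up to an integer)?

Standardized effect: d = |μ₁ − μ₀| / σ = |1060.0 − 1051.6| / 27.9 = 0.3011
Set Φ(δ − 1.282) = 0.75; then δ − 1.282 = Φ⁻¹(0.75) = 0.674, giving δ = 1.956.
δ = d·√n ⇒ n = (δ/d)² = (1.956 / 0.3011)² = 42.21.
Round up to the next whole unit.

n = 43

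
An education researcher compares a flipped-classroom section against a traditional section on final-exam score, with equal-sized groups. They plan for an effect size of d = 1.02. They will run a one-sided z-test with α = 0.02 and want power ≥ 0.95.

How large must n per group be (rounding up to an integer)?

n = 27 per group

Set Φ(δ − 2.054) = 0.95; then δ − 2.054 = Φ⁻¹(0.95) = 1.645, giving δ = 3.699.
δ = d·√(n/2) ⇒ n = 2(δ/d)² = 2 × (3.699 / 1.02)² = 26.30.
Round up to the next whole unit.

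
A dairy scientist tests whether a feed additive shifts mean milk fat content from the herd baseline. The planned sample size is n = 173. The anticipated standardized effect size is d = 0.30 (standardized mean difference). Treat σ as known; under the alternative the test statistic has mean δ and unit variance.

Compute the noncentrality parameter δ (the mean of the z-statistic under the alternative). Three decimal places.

δ ≈ 3.946

The noncentrality parameter scales effect size by the design's sample-size factor: δ = d·√n = 0.30 × √173 = 3.9459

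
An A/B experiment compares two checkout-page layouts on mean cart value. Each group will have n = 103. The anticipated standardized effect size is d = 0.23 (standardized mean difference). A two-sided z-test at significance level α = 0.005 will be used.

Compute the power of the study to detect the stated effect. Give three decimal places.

Power ≈ 0.124

Noncentrality parameter: δ = d·√(n/2) = 0.23 × √(103/2) = 1.6506
Two-sided α = 0.005 → critical value z_{0.0025} = 2.807.
Power = Φ(δ − 2.807) + Φ(−δ − 2.807) = Φ(-1.156) + Φ(-4.458) = 0.1237 + 0.0000 = 0.1237.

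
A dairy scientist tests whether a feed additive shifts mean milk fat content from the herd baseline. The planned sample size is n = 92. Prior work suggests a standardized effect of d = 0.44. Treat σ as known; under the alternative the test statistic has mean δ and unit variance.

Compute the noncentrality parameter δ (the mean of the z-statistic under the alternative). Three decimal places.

δ = d·√n = 0.44 × √92 = 4.2203

δ ≈ 4.220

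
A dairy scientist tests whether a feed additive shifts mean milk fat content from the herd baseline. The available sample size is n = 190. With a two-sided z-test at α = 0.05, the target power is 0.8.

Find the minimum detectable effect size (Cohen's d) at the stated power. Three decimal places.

d ≈ 0.203

Need Φ(δ − 1.960) = 0.8, so δ = 1.960 + 0.842 = 2.802.
(The second rejection-region term Φ(−δ − z_{α/2}) is negligible and dropped.)
δ = d·√n ⇒ d = δ/√n = 2.802/√190 = 0.2032.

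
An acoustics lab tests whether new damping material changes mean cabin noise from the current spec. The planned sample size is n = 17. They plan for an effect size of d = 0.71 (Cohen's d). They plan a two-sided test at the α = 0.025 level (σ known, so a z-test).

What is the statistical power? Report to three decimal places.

Noncentrality parameter: δ = d·√n = 0.71 × √17 = 2.9274
Two-sided α = 0.025 → critical value z_{0.0125} = 2.241.
Power = Φ(δ − 2.241) + Φ(−δ − 2.241) = Φ(0.686) + Φ(-5.169) = 0.7536 + 0.0000 = 0.7536.

Power ≈ 0.754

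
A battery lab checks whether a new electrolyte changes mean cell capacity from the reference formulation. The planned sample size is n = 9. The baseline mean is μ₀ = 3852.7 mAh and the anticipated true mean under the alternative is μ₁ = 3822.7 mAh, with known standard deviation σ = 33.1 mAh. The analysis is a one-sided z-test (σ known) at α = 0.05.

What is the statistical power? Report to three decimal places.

Standardized effect: d = |μ₁ − μ₀| / σ = |3822.7 − 3852.7| / 33.1 = 0.9063
Noncentrality parameter: δ = d·√n = 0.9063 × √9 = 2.7190
One-sided α = 0.05 → critical value z_{0.05} = 1.645.
Power = P(Z > 1.645 − δ) = Φ(1.074) = 0.8586.

Power ≈ 0.859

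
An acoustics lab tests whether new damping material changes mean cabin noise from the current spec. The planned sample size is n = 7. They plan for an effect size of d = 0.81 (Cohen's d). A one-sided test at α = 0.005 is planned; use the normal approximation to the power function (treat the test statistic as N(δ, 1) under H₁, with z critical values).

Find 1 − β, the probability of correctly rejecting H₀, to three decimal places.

Power ≈ 0.333

Noncentrality parameter: δ = d·√n = 0.81 × √7 = 2.1431
One-sided α = 0.005 → critical value z_{0.005} = 2.576.
Power = P(Z > 2.576 − δ) = Φ(-0.433) = 0.3326.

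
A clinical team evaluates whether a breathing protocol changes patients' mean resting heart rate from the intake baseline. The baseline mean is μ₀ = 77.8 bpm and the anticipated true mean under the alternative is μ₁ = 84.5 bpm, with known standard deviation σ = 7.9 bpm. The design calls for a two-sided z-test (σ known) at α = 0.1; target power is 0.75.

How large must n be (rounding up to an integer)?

Standardized effect: d = |μ₁ − μ₀| / σ = |84.5 − 77.8| / 7.9 = 0.8481
For power 0.75 need Φ(δ − z_{0.05}) = 0.75, so δ = z_{0.05} + z_{0.25} = 1.645 + 0.674 = 2.319.
(Ignoring the negligible lower-tail rejection probability gives the usual closed-form inversion.)
δ = d·√n ⇒ n = (δ/d)² = (2.319 / 0.8481)² = 7.48.
Rounding up, n = 8.

n = 8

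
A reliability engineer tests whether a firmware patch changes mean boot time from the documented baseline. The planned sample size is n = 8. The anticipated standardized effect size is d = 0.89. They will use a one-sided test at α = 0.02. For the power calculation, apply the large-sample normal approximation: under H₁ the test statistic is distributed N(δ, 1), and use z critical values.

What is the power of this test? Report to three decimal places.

Noncentrality parameter: δ = d·√n = 0.89 × √8 = 2.5173
One-sided α = 0.02 → critical value z_{0.02} = 2.054.
Power = Φ(δ − 2.054) = Φ(0.464) = 0.6785.

Power ≈ 0.679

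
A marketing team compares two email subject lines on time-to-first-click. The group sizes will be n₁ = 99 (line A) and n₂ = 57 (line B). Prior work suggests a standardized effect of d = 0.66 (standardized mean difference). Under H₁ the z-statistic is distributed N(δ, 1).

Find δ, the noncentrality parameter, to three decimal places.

The noncentrality parameter scales effect size by the design's sample-size factor: δ = d / √(1/n₁ + 1/n₂) = 0.66 / √(1/99 + 1/57) = 3.9695

δ ≈ 3.970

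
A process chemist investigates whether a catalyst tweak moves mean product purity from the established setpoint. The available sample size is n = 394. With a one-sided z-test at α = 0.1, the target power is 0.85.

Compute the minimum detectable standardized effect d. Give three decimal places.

Need Φ(δ − 1.282) = 0.85, so δ = 1.282 + 1.036 = 2.318.
δ = d·√n ⇒ d = δ/√n = 2.318/√394 = 0.1168.

d ≈ 0.117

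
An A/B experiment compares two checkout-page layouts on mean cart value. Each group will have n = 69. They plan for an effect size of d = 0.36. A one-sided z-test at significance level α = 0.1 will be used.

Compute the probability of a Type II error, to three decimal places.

Noncentrality parameter: δ = d·√(n/2) = 0.36 × √(69/2) = 2.1145
Critical value for a one-sided test at α = 0.1: z_α = 1.282.
Power = Φ(δ − 1.282) = Φ(0.833) = 0.7976.
Type II error: β = 1 − power = 1 − 0.7976 = 0.2024.

β ≈ 0.202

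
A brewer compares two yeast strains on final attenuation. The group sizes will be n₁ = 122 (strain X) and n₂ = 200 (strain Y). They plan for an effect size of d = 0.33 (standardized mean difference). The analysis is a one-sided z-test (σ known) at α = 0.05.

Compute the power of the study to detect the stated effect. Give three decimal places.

Power ≈ 0.890

Noncentrality parameter: λ = d / √(1/n₁ + 1/n₂) = 0.33 / √(1/122 + 1/200) = 2.8726
Critical value for a one-sided test at α = 0.05: z_α = 1.645.
Power = Φ(λ − 1.645) = Φ(1.228) = 0.8902.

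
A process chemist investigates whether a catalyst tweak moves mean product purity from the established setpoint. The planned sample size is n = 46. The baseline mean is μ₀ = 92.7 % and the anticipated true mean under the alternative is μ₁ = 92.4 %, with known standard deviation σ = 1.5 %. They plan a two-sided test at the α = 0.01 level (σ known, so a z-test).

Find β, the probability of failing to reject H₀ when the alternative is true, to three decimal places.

Standardized effect: d = |μ₁ − μ₀| / σ = |92.4 − 92.7| / 1.5 = 0.2000
Noncentrality parameter: λ = d·√n = 0.2000 × √46 = 1.3565
Critical value for a two-sided test at α = 0.01: z_{α/2} = 2.576.
Power = Φ(λ − 2.576) + Φ(−λ − 2.576) = Φ(-1.219) + Φ(-3.932) = 0.1114 + 0.0000 = 0.1114.
Type II error: β = 1 − power = 1 − 0.1114 = 0.8886.

β ≈ 0.889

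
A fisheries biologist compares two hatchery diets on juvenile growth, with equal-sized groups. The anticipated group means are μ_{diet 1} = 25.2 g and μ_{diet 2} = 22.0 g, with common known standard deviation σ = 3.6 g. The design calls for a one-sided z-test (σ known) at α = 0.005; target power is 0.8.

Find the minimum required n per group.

n = 30 per group

Standardized effect: d = |μ_{diet 1} − μ_{diet 2}| / σ = |25.2 − 22.0| / 3.6 = 0.8889
Set Φ(δ − 2.576) = 0.8; then δ − 2.576 = Φ⁻¹(0.8) = 0.842, giving δ = 3.417.
δ = d·√(n/2) ⇒ n = 2(δ/d)² = 2 × (3.417 / 0.8889)² = 29.56.
Rounding up, n = 30 per group.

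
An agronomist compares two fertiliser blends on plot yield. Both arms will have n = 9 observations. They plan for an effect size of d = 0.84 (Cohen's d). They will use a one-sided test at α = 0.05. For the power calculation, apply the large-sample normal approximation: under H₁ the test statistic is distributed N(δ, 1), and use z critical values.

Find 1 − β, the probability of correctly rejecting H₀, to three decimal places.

Power ≈ 0.555

Noncentrality parameter: δ = d·√(n/2) = 0.84 × √(9/2) = 1.7819
Critical value for a one-sided test at α = 0.05: z_α = 1.645.
Power = Φ(δ − 1.645) = Φ(0.137) = 0.5545.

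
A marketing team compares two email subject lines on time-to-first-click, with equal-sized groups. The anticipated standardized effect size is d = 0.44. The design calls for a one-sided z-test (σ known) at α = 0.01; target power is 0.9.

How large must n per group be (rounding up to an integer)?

For power 0.9 need Φ(δ − z_{0.01}) = 0.9, so δ = z_{0.01} + z_{0.10} = 2.326 + 1.282 = 3.608.
δ = d·√(n/2) ⇒ n = 2(δ/d)² = 2 × (3.608 / 0.44)² = 134.47.
Rounding up, n = 135 per group.

n = 135 per group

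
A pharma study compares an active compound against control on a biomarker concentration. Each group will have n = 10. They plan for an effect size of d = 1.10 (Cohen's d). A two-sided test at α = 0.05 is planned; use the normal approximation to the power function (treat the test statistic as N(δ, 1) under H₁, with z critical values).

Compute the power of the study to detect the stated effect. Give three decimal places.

Power ≈ 0.691

Noncentrality parameter: δ = d·√(n/2) = 1.10 × √(10/2) = 2.4597
Two-sided α = 0.05 → critical value z_{0.025} = 1.960.
Power = Φ(δ − 1.960) + Φ(−δ − 1.960) = Φ(0.500) + Φ(-4.420) = 0.6914 + 0.0000 = 0.6914.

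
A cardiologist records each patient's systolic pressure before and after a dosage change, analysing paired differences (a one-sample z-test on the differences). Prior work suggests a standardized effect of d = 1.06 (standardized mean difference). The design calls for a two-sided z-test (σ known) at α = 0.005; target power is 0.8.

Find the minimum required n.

For power 0.8 need Φ(δ − z_{0.0025}) = 0.8, so δ = z_{0.0025} + z_{0.20} = 2.807 + 0.842 = 3.649.
(Ignoring the negligible lower-tail rejection probability gives the usual closed-form inversion.)
δ = d·√n ⇒ n = (δ/d)² = (3.649 / 1.06)² = 11.85.
Rounding up, n = 12.

n = 12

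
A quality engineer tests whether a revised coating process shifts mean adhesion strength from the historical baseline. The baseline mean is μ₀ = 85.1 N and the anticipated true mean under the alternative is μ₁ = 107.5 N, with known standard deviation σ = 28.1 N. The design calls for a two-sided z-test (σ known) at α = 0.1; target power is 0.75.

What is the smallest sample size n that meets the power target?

n = 9

Standardized effect: d = |μ₁ − μ₀| / σ = |107.5 − 85.1| / 28.1 = 0.7972
For power 0.75 need Φ(δ − z_{0.05}) = 0.75, so δ = z_{0.05} + z_{0.25} = 1.645 + 0.674 = 2.319.
(For δ > 0 the lower-tail rejection region contributes negligibly to power, so the one-term inversion is standard.)
δ = d·√n ⇒ n = (δ/d)² = (2.319 / 0.7972)² = 8.47.
Rounding up, n = 9.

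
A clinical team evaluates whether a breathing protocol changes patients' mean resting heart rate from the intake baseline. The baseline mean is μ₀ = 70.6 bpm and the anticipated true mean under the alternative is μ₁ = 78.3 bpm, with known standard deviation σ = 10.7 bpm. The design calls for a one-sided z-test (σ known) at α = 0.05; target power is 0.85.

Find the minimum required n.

n = 14

Standardized effect: d = |μ₁ − μ₀| / σ = |78.3 − 70.6| / 10.7 = 0.7196
For power 0.85 need Φ(δ − z_{0.05}) = 0.85, so δ = z_{0.05} + z_{0.15} = 1.645 + 1.036 = 2.681.
δ = d·√n ⇒ n = (δ/d)² = (2.681 / 0.7196)² = 13.88.
Rounding up, n = 14.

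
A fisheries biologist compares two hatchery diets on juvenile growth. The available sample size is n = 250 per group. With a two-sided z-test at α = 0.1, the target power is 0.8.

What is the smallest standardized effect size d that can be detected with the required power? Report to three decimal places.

Need Φ(δ − 1.645) = 0.8, so δ = 1.645 + 0.842 = 2.486.
(The second rejection-region term Φ(−δ − z_{α/2}) is negligible and dropped.)
δ = d·√(n/2) ⇒ d = δ/√(n/2) = 2.486/√(250/2) = 0.2224.

d ≈ 0.222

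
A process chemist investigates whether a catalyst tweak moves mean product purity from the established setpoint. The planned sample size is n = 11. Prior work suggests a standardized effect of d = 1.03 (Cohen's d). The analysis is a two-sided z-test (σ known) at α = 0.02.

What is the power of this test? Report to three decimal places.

Power ≈ 0.862

Noncentrality parameter: δ = d·√n = 1.03 × √11 = 3.4161
Critical value for a two-sided test at α = 0.02: z_{α/2} = 2.326.
Power = Φ(δ − 2.326) + Φ(−δ − 2.326) = Φ(1.090) + Φ(-5.742) = 0.8621 + 0.0000 = 0.8621.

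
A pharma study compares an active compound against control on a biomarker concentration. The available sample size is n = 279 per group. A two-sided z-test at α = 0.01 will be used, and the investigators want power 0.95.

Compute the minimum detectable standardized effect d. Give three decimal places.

d ≈ 0.357

Required noncentrality: δ = z_{0.005} + z_{0.05} = 2.576 + 1.645 = 4.221.
(The second rejection-region term Φ(−δ − z_{α/2}) is negligible and dropped.)
δ = d·√(n/2) ⇒ d = δ/√(n/2) = 4.221/√(279/2) = 0.3574.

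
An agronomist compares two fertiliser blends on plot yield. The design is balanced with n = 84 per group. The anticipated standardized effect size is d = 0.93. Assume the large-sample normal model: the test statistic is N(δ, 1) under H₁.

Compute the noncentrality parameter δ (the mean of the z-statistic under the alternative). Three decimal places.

δ = d·√(n/2) = 0.93 × √(84/2) = 6.0271

δ ≈ 6.027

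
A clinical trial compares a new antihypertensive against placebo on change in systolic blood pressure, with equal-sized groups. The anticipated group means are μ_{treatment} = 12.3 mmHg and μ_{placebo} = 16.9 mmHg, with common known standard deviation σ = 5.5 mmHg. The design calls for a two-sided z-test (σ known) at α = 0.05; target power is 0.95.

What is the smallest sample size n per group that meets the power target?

n = 38 per group

Standardized effect: d = |μ_{treatment} − μ_{placebo}| / σ = |12.3 − 16.9| / 5.5 = 0.8364
Set Φ(δ − 1.960) = 0.95; then δ − 1.960 = Φ⁻¹(0.95) = 1.645, giving δ = 3.605.
(The Φ(−δ − z_{α/2}) term is vanishingly small for δ > 0 and is dropped in the standard sample-size formula.)
δ = d·√(n/2) ⇒ n = 2(δ/d)² = 2 × (3.605 / 0.8364)² = 37.15.
Round up to the next whole unit.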